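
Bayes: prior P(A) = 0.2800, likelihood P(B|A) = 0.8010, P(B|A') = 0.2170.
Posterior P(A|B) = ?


P(B) = P(B|A)*P(A) + P(B|A')*P(A')
= 0.8010*0.2800 + 0.2170*0.7200
= 0.224280 + 0.156240 = 0.380520
P(A|B) = 0.224280/0.380520 = 0.5894

P(A|B) = 0.5894


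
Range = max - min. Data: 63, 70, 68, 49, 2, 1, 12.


Max = 70, Min = 1
Range = 70 - 1 = 69

Range = 69


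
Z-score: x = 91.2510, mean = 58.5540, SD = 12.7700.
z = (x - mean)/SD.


z = (91.2510 - 58.5540)/12.7700
= 32.6970/12.7700
= 2.5605

z = 2.5605


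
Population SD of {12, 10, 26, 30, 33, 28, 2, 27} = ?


Mean = 21.0000
Variance = 112.2500
SD = sqrt(112.2500) = 10.5948

SD = 10.5948


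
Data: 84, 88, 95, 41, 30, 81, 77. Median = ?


Sorted: 30, 41, 77, 81, 84, 88, 95
n = 7 (odd)
Middle value = 81

Median = 81


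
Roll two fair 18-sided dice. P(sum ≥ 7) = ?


Total outcomes = 18×18 = 324
Favorable (sum ≥ 7): 309
P = 309/324 = 0.9537

P = 0.9537


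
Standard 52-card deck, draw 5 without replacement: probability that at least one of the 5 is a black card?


P(at least one) = 1 - P(none)
P(none) = (26/52) × (25/51) × (24/50) × (23/49) × (22/48) = 0.025310
P(at least one) = 1 - 0.025310 = 0.9747

P = 0.9747


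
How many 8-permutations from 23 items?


P(23,8) = 23!/15!
= 25852016738884976640000/1307674368000
= 19769460480

P(23,8) = 19769460480


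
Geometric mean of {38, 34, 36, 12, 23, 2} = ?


Product = 38 × 34 × 36 × 12 × 23 × 2 = 25674624
GM = 25674624^(1/6) = 17.1758

GM = 17.1758


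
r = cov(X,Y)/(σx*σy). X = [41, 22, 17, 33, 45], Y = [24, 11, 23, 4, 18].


Mean X = 31.6000, Mean Y = 16.0000
SD X = 10.725670, SD Y = 7.563068
Cov = 6.200000
r = 6.200000/(10.725670*7.563068) = 0.0764

r = 0.0764


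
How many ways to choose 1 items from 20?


C(20,1) = 20!/(1! × 19!)
= 2432902008176640000/(1 × 121645100408832000)
= 20

C(20,1) = 20


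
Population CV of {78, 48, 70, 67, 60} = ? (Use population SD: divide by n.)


Mean = 64.6000
SD = 10.1114
CV = (10.1114/64.6000)*100 = 15.6523%

CV = 15.6523%


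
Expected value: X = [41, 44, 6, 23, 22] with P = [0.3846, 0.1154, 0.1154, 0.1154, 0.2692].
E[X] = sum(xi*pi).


E[X] = 41*0.3846 + 44*0.1154 + 6*0.1154 + 23*0.1154 + 22*0.2692
= 15.7686 + 5.0776 + 0.6924 + 2.6542 + 5.9224
= 30.1152

E[X] = 30.1152


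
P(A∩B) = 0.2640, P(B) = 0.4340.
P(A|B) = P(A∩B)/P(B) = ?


P(A|B) = 0.2640/0.4340 = 0.6083

P(A|B) = 0.6083


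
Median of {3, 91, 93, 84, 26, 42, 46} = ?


Sorted: 3, 26, 42, 46, 84, 91, 93
n = 7 (odd)
Middle value = 46

Median = 46


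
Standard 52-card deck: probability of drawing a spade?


13 spades in 52 cards
P = 13/52 = 0.2500

P = 0.2500


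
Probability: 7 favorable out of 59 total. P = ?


P = 7/59 = 0.1186

P = 0.1186


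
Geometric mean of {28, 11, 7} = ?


Product = 28 × 11 × 7 = 2156
GM = 2156^(1/3) = 12.9186

GM = 12.9186


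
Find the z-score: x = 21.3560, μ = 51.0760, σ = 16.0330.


z = (21.3560 - 51.0760)/16.0330
= -29.7200/16.0330
= -1.8537

z = -1.8537


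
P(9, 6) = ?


P(9,6) = 9!/3!
= 362880/6
= 60480

P(9,6) = 60480


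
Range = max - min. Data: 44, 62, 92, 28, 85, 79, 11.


Max = 92, Min = 11
Range = 92 - 11 = 81

Range = 81


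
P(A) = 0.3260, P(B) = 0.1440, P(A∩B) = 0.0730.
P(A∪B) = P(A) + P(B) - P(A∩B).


P(A∪B) = 0.3260 + 0.1440 - 0.0730
= 0.4700 - 0.0730
= 0.3970

P(A∪B) = 0.3970


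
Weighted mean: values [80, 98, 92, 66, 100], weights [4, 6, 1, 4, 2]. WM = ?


Numerator = 80*4 + 98*6 + 92*1 + 66*4 + 100*2 = 1464
Denominator = 4 + 6 + 1 + 4 + 2 = 17
WM = 1464/17 = 86.1176

WM = 86.1176


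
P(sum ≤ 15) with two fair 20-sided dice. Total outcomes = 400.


Total outcomes = 20×20 = 400
Favorable (sum ≤ 15): 105
P = 105/400 = 0.2625

P = 0.2625


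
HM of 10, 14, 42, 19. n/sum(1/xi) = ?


Sum of reciprocals = 1/10 + 1/14 + 1/42 + 1/19 = 0.247870
HM = 4/0.247870 = 16.1375

HM = 16.1375


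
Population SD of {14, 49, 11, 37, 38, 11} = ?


Mean = 26.6667
Variance = 230.8889
SD = sqrt(230.8889) = 15.1950

SD = 15.1950


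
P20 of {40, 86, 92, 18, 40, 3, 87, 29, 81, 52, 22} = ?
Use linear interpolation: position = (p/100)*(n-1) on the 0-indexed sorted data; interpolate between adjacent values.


Sorted: 3, 18, 22, 29, 40, 40, 52, 81, 86, 87, 92
n = 11
Index = 20/100 * 10 = 2.0000
Lower = data[2] = 22, Upper = data[3] = 29
P20 = 22 + 0*(7) = 22.0000

P20 = 22.0000


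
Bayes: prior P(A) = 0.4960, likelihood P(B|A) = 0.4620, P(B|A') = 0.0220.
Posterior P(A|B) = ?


P(B) = P(B|A)*P(A) + P(B|A')*P(A')
= 0.4620*0.4960 + 0.0220*0.5040
= 0.229152 + 0.011088 = 0.240240
P(A|B) = 0.229152/0.240240 = 0.9538

P(A|B) = 0.9538


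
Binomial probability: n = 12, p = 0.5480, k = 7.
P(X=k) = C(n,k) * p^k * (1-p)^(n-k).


C(12,7) = 792
p^7 = 0.014841
(1-p)^5 = 0.018867
P = 792 * 0.014841 * 0.018867 = 0.2218

P(X=7) = 0.2218


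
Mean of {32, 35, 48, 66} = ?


Sum = 32 + 35 + 48 + 66 = 181
n = 4
Mean = 181/4 = 45.2500

Mean = 45.2500


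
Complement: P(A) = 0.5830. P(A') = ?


P(not A) = 1 - 0.5830 = 0.4170

P(not A) = 0.4170


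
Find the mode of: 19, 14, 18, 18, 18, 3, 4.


Frequencies: 3:1, 4:1, 14:1, 18:3, 19:1
Max frequency = 3
Mode = 18

Mode = 18


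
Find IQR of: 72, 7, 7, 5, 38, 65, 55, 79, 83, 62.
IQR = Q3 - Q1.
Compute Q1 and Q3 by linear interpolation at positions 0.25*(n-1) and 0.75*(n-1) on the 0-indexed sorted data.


Sorted: 5, 7, 7, 38, 55, 62, 65, 72, 79, 83
Q1 (25th %ile) = 14.7500
Q3 (75th %ile) = 70.2500
IQR = 70.2500 - 14.7500 = 55.5000

IQR = 55.5000


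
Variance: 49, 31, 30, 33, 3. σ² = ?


Mean = 29.2000
Squared deviations: 392.0400, 3.2400, 0.6400, 14.4400, 686.4400
Sum = 1096.8000
Variance = 1096.8000/5 = 219.3600

Variance = 219.3600


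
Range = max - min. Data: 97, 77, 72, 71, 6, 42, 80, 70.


Max = 97, Min = 6
Range = 97 - 6 = 91

Range = 91


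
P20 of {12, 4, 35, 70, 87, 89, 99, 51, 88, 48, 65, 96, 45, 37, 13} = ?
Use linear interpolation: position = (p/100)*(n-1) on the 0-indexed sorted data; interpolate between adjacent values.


Sorted: 4, 12, 13, 35, 37, 45, 48, 51, 65, 70, 87, 88, 89, 96, 99
n = 15
Index = 20/100 * 14 = 2.8000
Lower = data[2] = 13, Upper = data[3] = 35
P20 = 13 + 0.8000*(22) = 30.6000

P20 = 30.6000


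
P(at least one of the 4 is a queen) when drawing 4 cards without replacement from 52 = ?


P(at least one) = 1 - P(none)
P(none) = (48/52) × (47/51) × (46/50) × (45/49) = 0.718737
P(at least one) = 1 - 0.718737 = 0.2813

P = 0.2813


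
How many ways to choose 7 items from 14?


C(14,7) = 14!/(7! × 7!)
= 87178291200/(5040 × 5040)
= 3432

C(14,7) = 3432


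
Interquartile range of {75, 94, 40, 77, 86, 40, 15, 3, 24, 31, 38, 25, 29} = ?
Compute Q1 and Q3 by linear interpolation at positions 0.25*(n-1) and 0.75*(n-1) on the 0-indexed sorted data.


Sorted: 3, 15, 24, 25, 29, 31, 38, 40, 40, 75, 77, 86, 94
Q1 (25th %ile) = 25.0000
Q3 (75th %ile) = 75.0000
IQR = 75.0000 - 25.0000 = 50.0000

IQR = 50.0000


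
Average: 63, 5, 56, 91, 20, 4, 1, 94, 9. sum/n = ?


Sum = 63 + 5 + 56 + 91 + 20 + 4 + 1 + 94 + 9 = 343
n = 9
Mean = 343/9 = 38.1111

Mean = 38.1111


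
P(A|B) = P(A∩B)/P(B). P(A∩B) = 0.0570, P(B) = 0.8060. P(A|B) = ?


P(A|B) = 0.0570/0.8060 = 0.0707

P(A|B) = 0.0707


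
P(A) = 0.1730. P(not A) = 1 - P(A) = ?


P(not A) = 1 - 0.1730 = 0.8270

P(not A) = 0.8270


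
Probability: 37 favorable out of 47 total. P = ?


P = 37/47 = 0.7872

P = 0.7872


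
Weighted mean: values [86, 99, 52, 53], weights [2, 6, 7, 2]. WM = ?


Numerator = 86*2 + 99*6 + 52*7 + 53*2 = 1236
Denominator = 2 + 6 + 7 + 2 = 17
WM = 1236/17 = 72.7059

WM = 72.7059


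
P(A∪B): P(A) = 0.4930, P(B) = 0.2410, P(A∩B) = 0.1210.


P(A∪B) = 0.4930 + 0.2410 - 0.1210
= 0.7340 - 0.1210
= 0.6130

P(A∪B) = 0.6130


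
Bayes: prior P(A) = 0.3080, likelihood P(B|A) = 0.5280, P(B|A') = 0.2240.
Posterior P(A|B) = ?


P(B) = P(B|A)*P(A) + P(B|A')*P(A')
= 0.5280*0.3080 + 0.2240*0.6920
= 0.162624 + 0.155008 = 0.317632
P(A|B) = 0.162624/0.317632 = 0.5120

P(A|B) = 0.5120


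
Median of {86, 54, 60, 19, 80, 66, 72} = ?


Sorted: 19, 54, 60, 66, 72, 80, 86
n = 7 (odd)
Middle value = 66

Median = 66


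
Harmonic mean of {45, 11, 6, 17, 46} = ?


Sum of reciprocals = 1/45 + 1/11 + 1/6 + 1/17 + 1/46 = 0.360361
HM = 5/0.360361 = 13.8750

HM = 13.8750


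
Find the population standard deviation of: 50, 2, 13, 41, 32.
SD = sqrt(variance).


Mean = 27.6000
Variance = 313.8400
SD = sqrt(313.8400) = 17.7155

SD = 17.7155


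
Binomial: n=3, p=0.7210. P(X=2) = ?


C(3,2) = 3
p^2 = 0.519841
(1-p)^1 = 0.279000
P = 3 * 0.519841 * 0.279000 = 0.4351

P(X=2) = 0.4351


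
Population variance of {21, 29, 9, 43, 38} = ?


Mean = 28.0000
Squared deviations: 49.0000, 1.0000, 361.0000, 225.0000, 100.0000
Sum = 736.0000
Variance = 736.0000/5 = 147.2000

Variance = 147.2000


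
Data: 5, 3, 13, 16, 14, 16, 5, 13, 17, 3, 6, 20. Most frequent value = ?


Frequencies: 3:2, 5:2, 6:1, 13:2, 14:1, 16:2, 17:1, 20:1
Max frequency = 2
Mode = 3, 5, 13, 16

Mode = 3, 5, 13, 16


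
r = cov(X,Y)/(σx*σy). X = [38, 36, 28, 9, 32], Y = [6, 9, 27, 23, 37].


Mean X = 28.6000, Mean Y = 20.4000
SD X = 10.384604, SD Y = 11.516944
Cov = -43.640000
r = -43.640000/(10.384604*11.516944) = -0.3649

r = -0.3649


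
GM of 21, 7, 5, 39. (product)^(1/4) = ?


Product = 21 × 7 × 5 × 39 = 28665
GM = 28665^(1/4) = 13.0118

GM = 13.0118


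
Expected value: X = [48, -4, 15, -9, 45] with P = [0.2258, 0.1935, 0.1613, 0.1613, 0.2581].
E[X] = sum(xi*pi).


E[X] = 48*0.2258 - 4*0.1935 + 15*0.1613 - 9*0.1613 + 45*0.2581
= 10.8384 - 0.7740 + 2.4195 - 1.4517 + 11.6145
= 22.6467

E[X] = 22.6467


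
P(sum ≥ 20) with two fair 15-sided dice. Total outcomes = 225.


Total outcomes = 15×15 = 225
Favorable (sum ≥ 20): 66
P = 66/225 = 0.2933

P = 0.2933


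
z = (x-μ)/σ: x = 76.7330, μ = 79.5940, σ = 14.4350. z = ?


z = (76.7330 - 79.5940)/14.4350
= -2.8610/14.4350
= -0.1982

z = -0.1982


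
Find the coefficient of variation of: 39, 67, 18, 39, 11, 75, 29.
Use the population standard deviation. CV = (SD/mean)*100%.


Mean = 39.7143
SD = 22.0436
CV = (22.0436/39.7143)*100 = 55.5054%

CV = 55.5054%


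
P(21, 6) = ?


P(21,6) = 21!/15!
= 51090942171709440000/1307674368000
= 39070080

P(21,6) = 39070080


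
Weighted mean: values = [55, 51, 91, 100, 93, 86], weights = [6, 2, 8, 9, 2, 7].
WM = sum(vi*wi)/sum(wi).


Numerator = 55*6 + 51*2 + 91*8 + 100*9 + 93*2 + 86*7 = 2848
Denominator = 6 + 2 + 8 + 9 + 2 + 7 = 34
WM = 2848/34 = 83.7647

WM = 83.7647


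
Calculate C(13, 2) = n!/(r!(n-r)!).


C(13,2) = 13!/(2! × 11!)
= 6227020800/(2 × 39916800)
= 78

C(13,2) = 78


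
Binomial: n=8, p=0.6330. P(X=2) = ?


C(8,2) = 28
p^2 = 0.400689
(1-p)^6 = 0.002443
P = 28 * 0.400689 * 0.002443 = 0.0274

P(X=2) = 0.0274


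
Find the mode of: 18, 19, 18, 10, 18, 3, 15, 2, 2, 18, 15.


Frequencies: 2:2, 3:1, 10:1, 15:2, 18:4, 19:1
Max frequency = 4
Mode = 18

Mode = 18


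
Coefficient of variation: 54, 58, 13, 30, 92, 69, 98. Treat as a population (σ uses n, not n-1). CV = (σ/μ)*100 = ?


Mean = 59.1429
SD = 28.5178
CV = (28.5178/59.1429)*100 = 48.2185%

CV = 48.2185%


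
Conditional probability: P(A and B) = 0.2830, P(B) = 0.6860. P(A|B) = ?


P(A|B) = 0.2830/0.6860 = 0.4125

P(A|B) = 0.4125


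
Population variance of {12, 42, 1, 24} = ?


Mean = 19.7500
Squared deviations: 60.0625, 495.0625, 351.5625, 18.0625
Sum = 924.7500
Variance = 924.7500/4 = 231.1875

Variance = 231.1875


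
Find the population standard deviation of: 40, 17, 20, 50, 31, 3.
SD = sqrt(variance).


Mean = 26.8333
Variance = 239.8056
SD = sqrt(239.8056) = 15.4857

SD = 15.4857


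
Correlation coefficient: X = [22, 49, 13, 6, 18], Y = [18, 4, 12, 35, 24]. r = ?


Mean X = 21.6000, Mean Y = 18.6000
SD X = 14.705101, SD Y = 10.537552
Cov = -123.760000
r = -123.760000/(14.705101*10.537552) = -0.7987

r = -0.7987


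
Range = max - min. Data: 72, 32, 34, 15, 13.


Max = 72, Min = 13
Range = 72 - 13 = 59

Range = 59


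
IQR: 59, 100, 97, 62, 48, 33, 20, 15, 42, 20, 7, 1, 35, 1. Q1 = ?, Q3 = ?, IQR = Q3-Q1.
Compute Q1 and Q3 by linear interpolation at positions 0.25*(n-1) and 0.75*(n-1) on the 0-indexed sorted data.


Sorted: 1, 1, 7, 15, 20, 20, 33, 35, 42, 48, 59, 62, 97, 100
Q1 (25th %ile) = 16.2500
Q3 (75th %ile) = 56.2500
IQR = 56.2500 - 16.2500 = 40.0000

IQR = 40.0000


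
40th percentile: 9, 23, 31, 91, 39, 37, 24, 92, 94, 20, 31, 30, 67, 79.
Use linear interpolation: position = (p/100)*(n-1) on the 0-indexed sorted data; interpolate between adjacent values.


Sorted: 9, 20, 23, 24, 30, 31, 31, 37, 39, 67, 79, 91, 92, 94
n = 14
Index = 40/100 * 13 = 5.2000
Lower = data[5] = 31, Upper = data[6] = 31
P40 = 31 + 0.2000*(0) = 31.0000

P40 = 31.0000


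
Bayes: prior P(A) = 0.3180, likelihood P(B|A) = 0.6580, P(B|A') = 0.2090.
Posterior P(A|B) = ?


P(B) = P(B|A)*P(A) + P(B|A')*P(A')
= 0.6580*0.3180 + 0.2090*0.6820
= 0.209244 + 0.142538 = 0.351782
P(A|B) = 0.209244/0.351782 = 0.5948

P(A|B) = 0.5948


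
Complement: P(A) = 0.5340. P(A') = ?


P(not A) = 1 - 0.5340 = 0.4660

P(not A) = 0.4660


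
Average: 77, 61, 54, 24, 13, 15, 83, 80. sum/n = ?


Sum = 77 + 61 + 54 + 24 + 13 + 15 + 83 + 80 = 407
n = 8
Mean = 407/8 = 50.8750

Mean = 50.8750


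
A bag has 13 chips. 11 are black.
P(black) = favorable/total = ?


P = 11/13 = 0.8462

P = 0.8462


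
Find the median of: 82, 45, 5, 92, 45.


Sorted: 5, 45, 45, 82, 92
n = 5 (odd)
Middle value = 45

Median = 45


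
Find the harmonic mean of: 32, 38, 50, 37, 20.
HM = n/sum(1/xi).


Sum of reciprocals = 1/32 + 1/38 + 1/50 + 1/37 + 1/20 = 0.154593
HM = 5/0.154593 = 32.3430

HM = 32.3430


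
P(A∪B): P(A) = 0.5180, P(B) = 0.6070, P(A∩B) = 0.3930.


P(A∪B) = 0.5180 + 0.6070 - 0.3930
= 1.1250 - 0.3930
= 0.7320

P(A∪B) = 0.7320


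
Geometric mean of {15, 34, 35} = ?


Product = 15 × 34 × 35 = 17850
GM = 17850^(1/3) = 26.1344

GM = 26.1344


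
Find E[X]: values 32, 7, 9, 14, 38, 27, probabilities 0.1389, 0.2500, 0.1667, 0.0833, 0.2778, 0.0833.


E[X] = 32*0.1389 + 7*0.2500 + 9*0.1667 + 14*0.0833 + 38*0.2778 + 27*0.0833
= 4.4448 + 1.7500 + 1.5003 + 1.1662 + 10.5564 + 2.2491
= 21.6668

E[X] = 21.6668


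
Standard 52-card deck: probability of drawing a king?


4 kings in 52 cards
P = 4/52 = 0.0769

P = 0.0769


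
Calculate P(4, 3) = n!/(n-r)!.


P(4,3) = 4!/1!
= 24/1
= 24

P(4,3) = 24


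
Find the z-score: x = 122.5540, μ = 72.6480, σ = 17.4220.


z = (122.5540 - 72.6480)/17.4220
= 49.9060/17.4220
= 2.8645

z = 2.8645


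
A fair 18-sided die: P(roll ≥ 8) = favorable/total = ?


Favorable outcomes (roll ≥ 8): 11
Total outcomes = 18
P = 11/18 = 0.6111

P = 0.6111


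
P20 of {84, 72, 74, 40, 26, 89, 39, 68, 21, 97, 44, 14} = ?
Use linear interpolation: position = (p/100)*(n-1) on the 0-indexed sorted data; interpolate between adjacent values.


Sorted: 14, 21, 26, 39, 40, 44, 68, 72, 74, 84, 89, 97
n = 12
Index = 20/100 * 11 = 2.2000
Lower = data[2] = 26, Upper = data[3] = 39
P20 = 26 + 0.2000*(13) = 28.6000

P20 = 28.6000


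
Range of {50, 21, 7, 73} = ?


Max = 73, Min = 7
Range = 73 - 7 = 66

Range = 66


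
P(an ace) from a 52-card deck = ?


4 aces in 52 cards
P = 4/52 = 0.0769

P = 0.0769


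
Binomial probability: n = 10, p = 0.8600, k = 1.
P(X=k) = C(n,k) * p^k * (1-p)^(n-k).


C(10,1) = 10
p^1 = 0.860000
(1-p)^9 = 2.066105e-08
P = 10 * 0.860000 * 2.066105e-08 = 1.7769e-07

P(X=1) = 1.7769e-07


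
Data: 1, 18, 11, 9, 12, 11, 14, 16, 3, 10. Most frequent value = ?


Frequencies: 1:1, 3:1, 9:1, 10:1, 11:2, 12:1, 14:1, 16:1, 18:1
Max frequency = 2
Mode = 11

Mode = 11


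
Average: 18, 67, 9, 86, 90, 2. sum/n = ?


Sum = 18 + 67 + 9 + 86 + 90 + 2 = 272
n = 6
Mean = 272/6 = 45.3333

Mean = 45.3333


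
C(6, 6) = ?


C(6,6) = 6!/(6! × 0!)
= 720/(720 × 1)
= 1

C(6,6) = 1


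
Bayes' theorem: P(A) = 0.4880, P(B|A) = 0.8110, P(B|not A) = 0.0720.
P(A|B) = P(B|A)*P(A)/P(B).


P(B) = P(B|A)*P(A) + P(B|A')*P(A')
= 0.8110*0.4880 + 0.0720*0.5120
= 0.395768 + 0.036864 = 0.432632
P(A|B) = 0.395768/0.432632 = 0.9148

P(A|B) = 0.9148


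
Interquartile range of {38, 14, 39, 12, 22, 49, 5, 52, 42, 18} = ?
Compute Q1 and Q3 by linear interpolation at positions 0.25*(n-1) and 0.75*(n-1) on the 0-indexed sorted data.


Sorted: 5, 12, 14, 18, 22, 38, 39, 42, 49, 52
Q1 (25th %ile) = 15.0000
Q3 (75th %ile) = 41.2500
IQR = 41.2500 - 15.0000 = 26.2500

IQR = 26.2500


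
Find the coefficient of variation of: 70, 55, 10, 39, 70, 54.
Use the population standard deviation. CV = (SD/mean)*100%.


Mean = 49.6667
SD = 20.6613
CV = (20.6613/49.6667)*100 = 41.5999%

CV = 41.5999%


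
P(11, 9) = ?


P(11,9) = 11!/2!
= 39916800/2
= 19958400

P(11,9) = 19958400


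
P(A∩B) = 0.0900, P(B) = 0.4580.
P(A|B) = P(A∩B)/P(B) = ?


P(A|B) = 0.0900/0.4580 = 0.1965

P(A|B) = 0.1965


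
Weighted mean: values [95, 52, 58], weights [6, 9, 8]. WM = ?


Numerator = 95*6 + 52*9 + 58*8 = 1502
Denominator = 6 + 9 + 8 = 23
WM = 1502/23 = 65.3043

WM = 65.3043


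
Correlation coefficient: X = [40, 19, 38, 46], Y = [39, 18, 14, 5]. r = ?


Mean X = 35.7500, Mean Y = 19.0000
SD X = 10.108783, SD Y = 12.469964
Cov = -13.250000
r = -13.250000/(10.108783*12.469964) = -0.1051

r = -0.1051


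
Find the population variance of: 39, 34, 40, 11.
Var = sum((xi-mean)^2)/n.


Mean = 31.0000
Squared deviations: 64.0000, 9.0000, 81.0000, 400.0000
Sum = 554.0000
Variance = 554.0000/4 = 138.5000

Variance = 138.5000


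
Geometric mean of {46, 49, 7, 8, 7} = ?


Product = 46 × 49 × 7 × 8 × 7 = 883568
GM = 883568^(1/5) = 15.4614

GM = 15.4614


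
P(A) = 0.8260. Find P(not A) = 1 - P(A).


P(not A) = 1 - 0.8260 = 0.1740

P(not A) = 0.1740


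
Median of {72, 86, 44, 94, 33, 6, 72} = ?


Sorted: 6, 33, 44, 72, 72, 86, 94
n = 7 (odd)
Middle value = 72

Median = 72


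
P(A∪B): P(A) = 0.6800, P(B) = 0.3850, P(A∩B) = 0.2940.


P(A∪B) = 0.6800 + 0.3850 - 0.2940
= 1.0650 - 0.2940
= 0.7710

P(A∪B) = 0.7710


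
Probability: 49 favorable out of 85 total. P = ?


P = 49/85 = 0.5765

P = 0.5765


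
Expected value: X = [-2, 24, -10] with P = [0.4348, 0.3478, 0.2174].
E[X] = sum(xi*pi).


E[X] = -2*0.4348 + 24*0.3478 - 10*0.2174
= -0.8696 + 8.3472 - 2.1740
= 5.3036

E[X] = 5.3036


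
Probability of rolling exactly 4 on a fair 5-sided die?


Favorable outcomes (roll = 4): 1
Total outcomes = 5
P = 1/5 = 0.2000

P = 0.2000


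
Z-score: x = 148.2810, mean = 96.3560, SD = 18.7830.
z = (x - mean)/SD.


z = (148.2810 - 96.3560)/18.7830
= 51.9250/18.7830
= 2.7645

z = 2.7645


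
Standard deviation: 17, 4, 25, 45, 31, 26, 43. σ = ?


Mean = 27.2857
Variance = 175.6327
SD = sqrt(175.6327) = 13.2526

SD = 13.2526


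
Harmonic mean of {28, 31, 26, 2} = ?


Sum of reciprocals = 1/28 + 1/31 + 1/26 + 1/2 = 0.606434
HM = 4/0.606434 = 6.5959

HM = 6.5959


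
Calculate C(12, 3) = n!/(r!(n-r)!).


C(12,3) = 12!/(3! × 9!)
= 479001600/(6 × 362880)
= 220

C(12,3) = 220


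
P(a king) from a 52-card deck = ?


4 kings in 52 cards
P = 4/52 = 0.0769

P = 0.0769


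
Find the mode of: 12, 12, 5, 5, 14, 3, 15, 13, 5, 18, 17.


Frequencies: 3:1, 5:3, 12:2, 13:1, 14:1, 15:1, 17:1, 18:1
Max frequency = 3
Mode = 5

Mode = 5


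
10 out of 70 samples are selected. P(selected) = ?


P = 10/70 = 0.1429

P = 0.1429


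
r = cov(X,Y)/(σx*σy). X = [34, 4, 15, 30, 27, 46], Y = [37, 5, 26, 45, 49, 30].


Mean X = 26.0000, Mean Y = 32.0000
SD X = 13.453624, SD Y = 14.445299
Cov = 121.500000
r = 121.500000/(13.453624*14.445299) = 0.6252

r = 0.6252


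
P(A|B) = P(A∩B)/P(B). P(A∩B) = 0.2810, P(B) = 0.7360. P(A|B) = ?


P(A|B) = 0.2810/0.7360 = 0.3818

P(A|B) = 0.3818


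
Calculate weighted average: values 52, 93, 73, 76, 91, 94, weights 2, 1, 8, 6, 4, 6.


Numerator = 52*2 + 93*1 + 73*8 + 76*6 + 91*4 + 94*6 = 2165
Denominator = 2 + 1 + 8 + 6 + 4 + 6 = 27
WM = 2165/27 = 80.1852

WM = 80.1852


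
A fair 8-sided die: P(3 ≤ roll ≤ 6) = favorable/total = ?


Favorable outcomes (3 ≤ roll ≤ 6): 4
Total outcomes = 8
P = 4/8 = 0.5000

P = 0.5000


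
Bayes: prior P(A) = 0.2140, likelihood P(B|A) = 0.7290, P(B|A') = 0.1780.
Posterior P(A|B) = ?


P(B) = P(B|A)*P(A) + P(B|A')*P(A')
= 0.7290*0.2140 + 0.1780*0.7860
= 0.156006 + 0.139908 = 0.295914
P(A|B) = 0.156006/0.295914 = 0.5272

P(A|B) = 0.5272


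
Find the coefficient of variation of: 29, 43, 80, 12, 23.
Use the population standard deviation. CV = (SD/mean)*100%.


Mean = 37.4000
SD = 23.5338
CV = (23.5338/37.4000)*100 = 62.9246%

CV = 62.9246%


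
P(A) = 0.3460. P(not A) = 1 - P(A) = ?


P(not A) = 1 - 0.3460 = 0.6540

P(not A) = 0.6540


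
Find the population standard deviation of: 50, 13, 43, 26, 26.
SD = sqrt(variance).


Mean = 31.6000
Variance = 175.4400
SD = sqrt(175.4400) = 13.2454

SD = 13.2454


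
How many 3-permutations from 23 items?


P(23,3) = 23!/20!
= 25852016738884976640000/2432902008176640000
= 10626

P(23,3) = 10626


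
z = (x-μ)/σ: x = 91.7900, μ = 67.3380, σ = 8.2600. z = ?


z = (91.7900 - 67.3380)/8.2600
= 24.4520/8.2600
= 2.9603

z = 2.9603


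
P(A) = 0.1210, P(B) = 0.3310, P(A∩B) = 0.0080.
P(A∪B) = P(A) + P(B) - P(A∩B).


P(A∪B) = 0.1210 + 0.3310 - 0.0080
= 0.4520 - 0.0080
= 0.4440

P(A∪B) = 0.4440


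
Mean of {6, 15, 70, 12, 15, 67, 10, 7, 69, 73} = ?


Sum = 6 + 15 + 70 + 12 + 15 + 67 + 10 + 7 + 69 + 73 = 344
n = 10
Mean = 344/10 = 34.4000

Mean = 34.4000


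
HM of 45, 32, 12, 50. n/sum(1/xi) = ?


Sum of reciprocals = 1/45 + 1/32 + 1/12 + 1/50 = 0.156806
HM = 4/0.156806 = 25.5093

HM = 25.5093


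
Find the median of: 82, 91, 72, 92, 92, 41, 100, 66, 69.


Sorted: 41, 66, 69, 72, 82, 91, 92, 92, 100
n = 9 (odd)
Middle value = 82

Median = 82


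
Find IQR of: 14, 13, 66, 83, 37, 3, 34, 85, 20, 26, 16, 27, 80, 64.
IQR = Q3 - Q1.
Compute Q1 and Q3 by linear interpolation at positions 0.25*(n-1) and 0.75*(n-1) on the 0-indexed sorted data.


Sorted: 3, 13, 14, 16, 20, 26, 27, 34, 37, 64, 66, 80, 83, 85
Q1 (25th %ile) = 17.0000
Q3 (75th %ile) = 65.5000
IQR = 65.5000 - 17.0000 = 48.5000

IQR = 48.5000


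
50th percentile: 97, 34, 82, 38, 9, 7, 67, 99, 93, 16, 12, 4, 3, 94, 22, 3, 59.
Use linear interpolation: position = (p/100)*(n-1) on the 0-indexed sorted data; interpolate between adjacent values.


Sorted: 3, 3, 4, 7, 9, 12, 16, 22, 34, 38, 59, 67, 82, 93, 94, 97, 99
n = 17
Index = 50/100 * 16 = 8.0000
Lower = data[8] = 34, Upper = data[9] = 38
P50 = 34 + 0*(4) = 34.0000

P50 = 34.0000


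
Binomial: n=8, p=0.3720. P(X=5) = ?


C(8,5) = 56
p^5 = 0.007124
(1-p)^3 = 0.247673
P = 56 * 0.007124 * 0.247673 = 0.0988

P(X=5) = 0.0988


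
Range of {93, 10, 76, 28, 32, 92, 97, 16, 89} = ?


Max = 97, Min = 10
Range = 97 - 10 = 87

Range = 87


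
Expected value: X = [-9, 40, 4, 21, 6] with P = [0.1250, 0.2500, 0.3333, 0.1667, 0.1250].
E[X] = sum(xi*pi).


E[X] = -9*0.1250 + 40*0.2500 + 4*0.3333 + 21*0.1667 + 6*0.1250
= -1.1250 + 10.0000 + 1.3332 + 3.5007 + 0.7500
= 14.4589

E[X] = 14.4589


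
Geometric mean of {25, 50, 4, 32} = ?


Product = 25 × 50 × 4 × 32 = 160000
GM = 160000^(1/4) = 20.0000

GM = 20.0000


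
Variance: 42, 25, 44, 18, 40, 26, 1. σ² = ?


Mean = 28.0000
Squared deviations: 196.0000, 9.0000, 256.0000, 100.0000, 144.0000, 4.0000, 729.0000
Sum = 1438.0000
Variance = 1438.0000/7 = 205.4286

Variance = 205.4286


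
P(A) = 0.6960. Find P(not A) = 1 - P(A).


P(not A) = 1 - 0.6960 = 0.3040

P(not A) = 0.3040


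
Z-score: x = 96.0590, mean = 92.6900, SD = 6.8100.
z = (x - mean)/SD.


z = (96.0590 - 92.6900)/6.8100
= 3.3690/6.8100
= 0.4947

z = 0.4947


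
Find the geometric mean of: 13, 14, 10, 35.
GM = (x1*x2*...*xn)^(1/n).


Product = 13 × 14 × 10 × 35 = 63700
GM = 63700^(1/4) = 15.8867

GM = 15.8867


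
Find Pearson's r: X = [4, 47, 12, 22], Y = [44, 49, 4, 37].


Mean X = 21.2500, Mean Y = 33.5000
SD X = 16.176758, SD Y = 17.557050
Cov = 123.375000
r = 123.375000/(16.176758*17.557050) = 0.4344

r = 0.4344


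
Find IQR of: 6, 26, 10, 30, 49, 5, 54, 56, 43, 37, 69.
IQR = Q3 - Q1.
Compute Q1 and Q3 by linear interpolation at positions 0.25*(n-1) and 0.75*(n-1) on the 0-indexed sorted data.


Sorted: 5, 6, 10, 26, 30, 37, 43, 49, 54, 56, 69
Q1 (25th %ile) = 18.0000
Q3 (75th %ile) = 51.5000
IQR = 51.5000 - 18.0000 = 33.5000

IQR = 33.5000


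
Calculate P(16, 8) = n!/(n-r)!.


P(16,8) = 16!/8!
= 20922789888000/40320
= 518918400

P(16,8) = 518918400


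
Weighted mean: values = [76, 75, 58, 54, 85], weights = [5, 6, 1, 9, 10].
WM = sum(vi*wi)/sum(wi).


Numerator = 76*5 + 75*6 + 58*1 + 54*9 + 85*10 = 2224
Denominator = 5 + 6 + 1 + 9 + 10 = 31
WM = 2224/31 = 71.7419

WM = 71.7419


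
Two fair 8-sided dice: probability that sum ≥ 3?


Total outcomes = 8×8 = 64
Favorable (sum ≥ 3): 63
P = 63/64 = 0.9844

P = 0.9844


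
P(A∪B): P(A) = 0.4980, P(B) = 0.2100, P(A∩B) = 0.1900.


P(A∪B) = 0.4980 + 0.2100 - 0.1900
= 0.7080 - 0.1900
= 0.5180

P(A∪B) = 0.5180


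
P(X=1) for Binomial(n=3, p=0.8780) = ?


C(3,1) = 3
p^1 = 0.878000
(1-p)^2 = 0.014884
P = 3 * 0.878000 * 0.014884 = 0.0392

P(X=1) = 0.0392


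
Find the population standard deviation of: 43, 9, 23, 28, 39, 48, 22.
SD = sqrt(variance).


Mean = 30.2857
Variance = 161.6327
SD = sqrt(161.6327) = 12.7135

SD = 12.7135


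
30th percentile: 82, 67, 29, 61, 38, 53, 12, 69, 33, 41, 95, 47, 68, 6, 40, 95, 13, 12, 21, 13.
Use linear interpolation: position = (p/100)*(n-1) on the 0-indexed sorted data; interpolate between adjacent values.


Sorted: 6, 12, 12, 13, 13, 21, 29, 33, 38, 40, 41, 47, 53, 61, 67, 68, 69, 82, 95, 95
n = 20
Index = 30/100 * 19 = 5.7000
Lower = data[5] = 21, Upper = data[6] = 29
P30 = 21 + 0.7000*(8) = 26.6000

P30 = 26.6000


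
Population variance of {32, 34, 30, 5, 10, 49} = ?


Mean = 26.6667
Squared deviations: 28.4444, 53.7778, 11.1111, 469.4444, 277.7778, 498.7778
Sum = 1339.3333
Variance = 1339.3333/6 = 223.2222

Variance = 223.2222


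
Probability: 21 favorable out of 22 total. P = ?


P = 21/22 = 0.9545

P = 0.9545


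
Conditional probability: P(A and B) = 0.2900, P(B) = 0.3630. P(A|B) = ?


P(A|B) = 0.2900/0.3630 = 0.7989

P(A|B) = 0.7989


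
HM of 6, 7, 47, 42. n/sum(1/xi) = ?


Sum of reciprocals = 1/6 + 1/7 + 1/47 + 1/42 = 0.354610
HM = 4/0.354610 = 11.2800

HM = 11.2800


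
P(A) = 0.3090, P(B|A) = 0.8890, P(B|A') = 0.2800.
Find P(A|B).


P(B) = P(B|A)*P(A) + P(B|A')*P(A')
= 0.8890*0.3090 + 0.2800*0.6910
= 0.274701 + 0.193480 = 0.468181
P(A|B) = 0.274701/0.468181 = 0.5867

P(A|B) = 0.5867


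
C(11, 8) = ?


C(11,8) = 11!/(8! × 3!)
= 39916800/(40320 × 6)
= 165

C(11,8) = 165


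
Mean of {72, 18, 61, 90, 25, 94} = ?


Sum = 72 + 18 + 61 + 90 + 25 + 94 = 360
n = 6
Mean = 360/6 = 60.0000

Mean = 60.0000


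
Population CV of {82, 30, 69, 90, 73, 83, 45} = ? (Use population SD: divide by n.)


Mean = 67.4286
SD = 20.3600
CV = (20.3600/67.4286)*100 = 30.1950%

CV = 30.1950%


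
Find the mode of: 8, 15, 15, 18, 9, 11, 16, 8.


Frequencies: 8:2, 9:1, 11:1, 15:2, 16:1, 18:1
Max frequency = 2
Mode = 8, 15

Mode = 8, 15


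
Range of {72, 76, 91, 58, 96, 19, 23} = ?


Max = 96, Min = 19
Range = 96 - 19 = 77

Range = 77


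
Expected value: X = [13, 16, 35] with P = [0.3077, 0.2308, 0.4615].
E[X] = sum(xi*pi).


E[X] = 13*0.3077 + 16*0.2308 + 35*0.4615
= 4.0001 + 3.6928 + 16.1525
= 23.8454

E[X] = 23.8454


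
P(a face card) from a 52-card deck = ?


12 face cards in 52 cards
P = 12/52 = 0.2308

P = 0.2308


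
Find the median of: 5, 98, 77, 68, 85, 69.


Sorted: 5, 68, 69, 77, 85, 98
n = 6 (even)
Middle values: 69 and 77
Median = (69+77)/2 = 73.0000

Median = 73.0000


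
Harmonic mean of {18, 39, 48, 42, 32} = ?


Sum of reciprocals = 1/18 + 1/39 + 1/48 + 1/42 + 1/32 = 0.157089
HM = 5/0.157089 = 31.8290

HM = 31.8290


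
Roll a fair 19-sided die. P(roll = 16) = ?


Favorable outcomes (roll = 16): 1
Total outcomes = 19
P = 1/19 = 0.0526

P = 0.0526


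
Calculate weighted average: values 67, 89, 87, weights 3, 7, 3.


Numerator = 67*3 + 89*7 + 87*3 = 1085
Denominator = 3 + 7 + 3 = 13
WM = 1085/13 = 83.4615

WM = 83.4615


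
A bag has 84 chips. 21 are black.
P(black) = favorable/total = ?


P = 21/84 = 0.2500

P = 0.2500


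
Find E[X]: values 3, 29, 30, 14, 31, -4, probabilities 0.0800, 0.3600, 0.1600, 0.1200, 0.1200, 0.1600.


E[X] = 3*0.0800 + 29*0.3600 + 30*0.1600 + 14*0.1200 + 31*0.1200 - 4*0.1600
= 0.2400 + 10.4400 + 4.8000 + 1.6800 + 3.7200 - 0.6400
= 20.2400

E[X] = 20.2400


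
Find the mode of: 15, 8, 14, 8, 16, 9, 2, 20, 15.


Frequencies: 2:1, 8:2, 9:1, 14:1, 15:2, 16:1, 20:1
Max frequency = 2
Mode = 8, 15

Mode = 8, 15


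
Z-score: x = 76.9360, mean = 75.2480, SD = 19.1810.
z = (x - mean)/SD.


z = (76.9360 - 75.2480)/19.1810
= 1.6880/19.1810
= 0.0880

z = 0.0880


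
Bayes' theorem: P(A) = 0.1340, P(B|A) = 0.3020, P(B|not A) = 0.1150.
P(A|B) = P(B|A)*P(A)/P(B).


P(B) = P(B|A)*P(A) + P(B|A')*P(A')
= 0.3020*0.1340 + 0.1150*0.8660
= 0.040468 + 0.099590 = 0.140058
P(A|B) = 0.040468/0.140058 = 0.2889

P(A|B) = 0.2889


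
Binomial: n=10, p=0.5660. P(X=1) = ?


C(10,1) = 10
p^1 = 0.566000
(1-p)^9 = 0.000546
P = 10 * 0.566000 * 0.000546 = 0.0031

P(X=1) = 0.0031


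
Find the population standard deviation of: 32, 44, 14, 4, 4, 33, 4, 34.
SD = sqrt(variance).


Mean = 21.1250
Variance = 234.8594
SD = sqrt(234.8594) = 15.3251

SD = 15.3251


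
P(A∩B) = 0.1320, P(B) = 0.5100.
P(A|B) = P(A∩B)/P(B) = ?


P(A|B) = 0.1320/0.5100 = 0.2588

P(A|B) = 0.2588


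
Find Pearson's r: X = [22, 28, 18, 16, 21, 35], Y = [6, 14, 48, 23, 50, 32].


Mean X = 23.3333, Mean Y = 28.8333
SD X = 6.420453, SD Y = 16.334184
Cov = -18.444444
r = -18.444444/(6.420453*16.334184) = -0.1759

r = -0.1759


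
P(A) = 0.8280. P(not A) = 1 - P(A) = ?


P(not A) = 1 - 0.8280 = 0.1720

P(not A) = 0.1720


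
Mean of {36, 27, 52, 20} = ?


Sum = 36 + 27 + 52 + 20 = 135
n = 4
Mean = 135/4 = 33.7500

Mean = 33.7500


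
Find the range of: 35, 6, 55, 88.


Max = 88, Min = 6
Range = 88 - 6 = 82

Range = 82


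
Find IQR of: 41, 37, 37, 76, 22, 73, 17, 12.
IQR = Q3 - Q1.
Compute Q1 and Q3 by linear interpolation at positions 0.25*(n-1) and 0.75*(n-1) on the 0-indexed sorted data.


Sorted: 12, 17, 22, 37, 37, 41, 73, 76
Q1 (25th %ile) = 20.7500
Q3 (75th %ile) = 49.0000
IQR = 49.0000 - 20.7500 = 28.2500

IQR = 28.2500


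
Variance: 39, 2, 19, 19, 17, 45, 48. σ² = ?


Mean = 27.0000
Squared deviations: 144.0000, 625.0000, 64.0000, 64.0000, 100.0000, 324.0000, 441.0000
Sum = 1762.0000
Variance = 1762.0000/7 = 251.7143

Variance = 251.7143


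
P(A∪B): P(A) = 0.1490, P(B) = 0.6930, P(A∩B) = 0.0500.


P(A∪B) = 0.1490 + 0.6930 - 0.0500
= 0.8420 - 0.0500
= 0.7920

P(A∪B) = 0.7920


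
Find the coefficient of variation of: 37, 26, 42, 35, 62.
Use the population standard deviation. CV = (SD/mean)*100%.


Mean = 40.4000
SD = 11.9766
CV = (11.9766/40.4000)*100 = 29.6452%

CV = 29.6452%


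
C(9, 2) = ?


C(9,2) = 9!/(2! × 7!)
= 362880/(2 × 5040)
= 36

C(9,2) = 36


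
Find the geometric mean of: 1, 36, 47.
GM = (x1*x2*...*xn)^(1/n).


Product = 1 × 36 × 47 = 1692
GM = 1692^(1/3) = 11.9161

GM = 11.9161


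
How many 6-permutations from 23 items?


P(23,6) = 23!/17!
= 25852016738884976640000/355687428096000
= 72681840

P(23,6) = 72681840


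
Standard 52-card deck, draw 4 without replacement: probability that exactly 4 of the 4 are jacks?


Hypergeometric: P(X=4) = C(4,4)·C(48,0) / C(52,4)
= 1 × 1 / 270725
= 1/270725 = 3.6938e-06

P = 3.6938e-06


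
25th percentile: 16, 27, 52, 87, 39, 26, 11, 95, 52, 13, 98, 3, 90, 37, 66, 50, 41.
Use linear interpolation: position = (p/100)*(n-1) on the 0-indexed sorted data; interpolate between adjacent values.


Sorted: 3, 11, 13, 16, 26, 27, 37, 39, 41, 50, 52, 52, 66, 87, 90, 95, 98
n = 17
Index = 25/100 * 16 = 4.0000
Lower = data[4] = 26, Upper = data[5] = 27
P25 = 26 + 0*(1) = 26.0000

P25 = 26.0000


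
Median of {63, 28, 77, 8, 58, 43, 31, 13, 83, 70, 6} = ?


Sorted: 6, 8, 13, 28, 31, 43, 58, 63, 70, 77, 83
n = 11 (odd)
Middle value = 43

Median = 43


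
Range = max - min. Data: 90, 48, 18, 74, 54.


Max = 90, Min = 18
Range = 90 - 18 = 72

Range = 72


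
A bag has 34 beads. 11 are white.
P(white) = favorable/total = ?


P = 11/34 = 0.3235

P = 0.3235


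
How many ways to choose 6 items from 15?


C(15,6) = 15!/(6! × 9!)
= 1307674368000/(720 × 362880)
= 5005

C(15,6) = 5005


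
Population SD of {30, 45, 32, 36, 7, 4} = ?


Mean = 25.6667
Variance = 226.2222
SD = sqrt(226.2222) = 15.0407

SD = 15.0407


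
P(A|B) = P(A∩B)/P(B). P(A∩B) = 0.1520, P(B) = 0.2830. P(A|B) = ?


P(A|B) = 0.1520/0.2830 = 0.5371

P(A|B) = 0.5371


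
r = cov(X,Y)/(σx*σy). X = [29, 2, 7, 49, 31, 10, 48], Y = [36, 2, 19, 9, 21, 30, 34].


Mean X = 25.1429, Mean Y = 21.5714
SD X = 17.867997, SD Y = 11.842504
Cov = 58.346939
r = 58.346939/(17.867997*11.842504) = 0.2757

r = 0.2757


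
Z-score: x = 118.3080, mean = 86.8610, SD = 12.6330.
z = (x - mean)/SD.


z = (118.3080 - 86.8610)/12.6330
= 31.4470/12.6330
= 2.4893

z = 2.4893


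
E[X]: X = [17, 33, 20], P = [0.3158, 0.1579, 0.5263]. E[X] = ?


E[X] = 17*0.3158 + 33*0.1579 + 20*0.5263
= 5.3686 + 5.2107 + 10.5260
= 21.1053

E[X] = 21.1053


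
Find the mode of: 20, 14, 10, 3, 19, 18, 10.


Frequencies: 3:1, 10:2, 14:1, 18:1, 19:1, 20:1
Max frequency = 2
Mode = 10

Mode = 10


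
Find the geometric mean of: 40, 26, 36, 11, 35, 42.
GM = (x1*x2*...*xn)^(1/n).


Product = 40 × 26 × 36 × 11 × 35 × 42 = 605404800
GM = 605404800^(1/6) = 29.0854

GM = 29.0854


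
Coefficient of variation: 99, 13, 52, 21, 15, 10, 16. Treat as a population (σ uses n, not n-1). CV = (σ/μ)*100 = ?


Mean = 32.2857
SD = 30.2358
CV = (30.2358/32.2857)*100 = 93.6507%

CV = 93.6507%


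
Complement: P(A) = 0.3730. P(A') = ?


P(not A) = 1 - 0.3730 = 0.6270

P(not A) = 0.6270


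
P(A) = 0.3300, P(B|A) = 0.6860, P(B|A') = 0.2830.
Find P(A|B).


P(B) = P(B|A)*P(A) + P(B|A')*P(A')
= 0.6860*0.3300 + 0.2830*0.6700
= 0.226380 + 0.189610 = 0.415990
P(A|B) = 0.226380/0.415990 = 0.5442

P(A|B) = 0.5442


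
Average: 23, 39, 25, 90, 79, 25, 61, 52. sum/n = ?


Sum = 23 + 39 + 25 + 90 + 79 + 25 + 61 + 52 = 394
n = 8
Mean = 394/8 = 49.2500

Mean = 49.2500


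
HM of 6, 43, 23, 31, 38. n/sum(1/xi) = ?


Sum of reciprocals = 1/6 + 1/43 + 1/23 + 1/31 + 1/38 = 0.291975
HM = 5/0.291975 = 17.1248

HM = 17.1248


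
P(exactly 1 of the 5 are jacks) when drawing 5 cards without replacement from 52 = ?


Hypergeometric: P(X=1) = C(4,1)·C(48,4) / C(52,5)
= 4 × 194580 / 2598960
= 778320/2598960 = 0.2995

P = 0.2995


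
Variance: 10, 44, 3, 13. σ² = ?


Mean = 17.5000
Squared deviations: 56.2500, 702.2500, 210.2500, 20.2500
Sum = 989.0000
Variance = 989.0000/4 = 247.2500

Variance = 247.2500


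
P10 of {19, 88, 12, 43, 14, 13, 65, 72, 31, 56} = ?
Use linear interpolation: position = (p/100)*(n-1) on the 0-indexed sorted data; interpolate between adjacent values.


Sorted: 12, 13, 14, 19, 31, 43, 56, 65, 72, 88
n = 10
Index = 10/100 * 9 = 0.9000
Lower = data[0] = 12, Upper = data[1] = 13
P10 = 12 + 0.9000*(1) = 12.9000

P10 = 12.9000


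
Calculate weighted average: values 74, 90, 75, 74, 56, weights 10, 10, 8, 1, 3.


Numerator = 74*10 + 90*10 + 75*8 + 74*1 + 56*3 = 2482
Denominator = 10 + 10 + 8 + 1 + 3 = 32
WM = 2482/32 = 77.5625

WM = 77.5625


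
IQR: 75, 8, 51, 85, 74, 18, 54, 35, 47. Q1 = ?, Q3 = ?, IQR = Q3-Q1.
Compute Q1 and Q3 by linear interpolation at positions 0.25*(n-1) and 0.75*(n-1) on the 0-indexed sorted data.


Sorted: 8, 18, 35, 47, 51, 54, 74, 75, 85
Q1 (25th %ile) = 35.0000
Q3 (75th %ile) = 74.0000
IQR = 74.0000 - 35.0000 = 39.0000

IQR = 39.0000


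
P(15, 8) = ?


P(15,8) = 15!/7!
= 1307674368000/5040
= 259459200

P(15,8) = 259459200


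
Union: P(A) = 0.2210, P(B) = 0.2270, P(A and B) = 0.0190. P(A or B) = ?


P(A∪B) = 0.2210 + 0.2270 - 0.0190
= 0.4480 - 0.0190
= 0.4290

P(A∪B) = 0.4290


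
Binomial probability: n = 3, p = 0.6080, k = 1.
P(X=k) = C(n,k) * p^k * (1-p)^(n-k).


C(3,1) = 3
p^1 = 0.608000
(1-p)^2 = 0.153664
P = 3 * 0.608000 * 0.153664 = 0.2803

P(X=1) = 0.2803


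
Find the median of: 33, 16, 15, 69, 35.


Sorted: 15, 16, 33, 35, 69
n = 5 (odd)
Middle value = 33

Median = 33


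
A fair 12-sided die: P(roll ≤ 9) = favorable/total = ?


Favorable outcomes (roll ≤ 9): 9
Total outcomes = 12
P = 9/12 = 0.7500

P = 0.7500


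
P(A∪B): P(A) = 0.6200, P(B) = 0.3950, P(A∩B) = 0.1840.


P(A∪B) = 0.6200 + 0.3950 - 0.1840
= 1.0150 - 0.1840
= 0.8310

P(A∪B) = 0.8310


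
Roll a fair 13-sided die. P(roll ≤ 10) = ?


Favorable outcomes (roll ≤ 10): 10
Total outcomes = 13
P = 10/13 = 0.7692

P = 0.7692


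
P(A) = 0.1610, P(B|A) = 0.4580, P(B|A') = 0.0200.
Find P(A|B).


P(B) = P(B|A)*P(A) + P(B|A')*P(A')
= 0.4580*0.1610 + 0.0200*0.8390
= 0.073738 + 0.016780 = 0.090518
P(A|B) = 0.073738/0.090518 = 0.8146

P(A|B) = 0.8146


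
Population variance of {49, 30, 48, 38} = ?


Mean = 41.2500
Squared deviations: 60.0625, 126.5625, 45.5625, 10.5625
Sum = 242.7500
Variance = 242.7500/4 = 60.6875

Variance = 60.6875


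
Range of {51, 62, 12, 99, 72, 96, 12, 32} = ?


Max = 99, Min = 12
Range = 99 - 12 = 87

Range = 87


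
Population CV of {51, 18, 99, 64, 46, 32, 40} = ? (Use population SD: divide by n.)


Mean = 50.0000
SD = 24.0891
CV = (24.0891/50.0000)*100 = 48.1782%

CV = 48.1782%


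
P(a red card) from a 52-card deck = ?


26 red cards in 52 cards
P = 26/52 = 0.5000

P = 0.5000


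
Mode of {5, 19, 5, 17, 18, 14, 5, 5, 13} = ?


Frequencies: 5:4, 13:1, 14:1, 17:1, 18:1, 19:1
Max frequency = 4
Mode = 5

Mode = 5


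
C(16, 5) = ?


C(16,5) = 16!/(5! × 11!)
= 20922789888000/(120 × 39916800)
= 4368

C(16,5) = 4368


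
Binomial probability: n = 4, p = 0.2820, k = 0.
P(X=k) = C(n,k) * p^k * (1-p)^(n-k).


C(4,0) = 1
p^0 = 1.000000
(1-p)^4 = 0.265765
P = 1 * 1.000000 * 0.265765 = 0.2658

P(X=0) = 0.2658


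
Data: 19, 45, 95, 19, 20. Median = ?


Sorted: 19, 19, 20, 45, 95
n = 5 (odd)
Middle value = 20

Median = 20


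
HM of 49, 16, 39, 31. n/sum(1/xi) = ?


Sum of reciprocals = 1/49 + 1/16 + 1/39 + 1/31 = 0.140807
HM = 4/0.140807 = 28.4076

HM = 28.4076


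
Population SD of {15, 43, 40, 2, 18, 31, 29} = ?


Mean = 25.4286
Variance = 182.5306
SD = sqrt(182.5306) = 13.5104

SD = 13.5104


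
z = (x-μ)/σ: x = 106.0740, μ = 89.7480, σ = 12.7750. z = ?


z = (106.0740 - 89.7480)/12.7750
= 16.3260/12.7750
= 1.2780

z = 1.2780


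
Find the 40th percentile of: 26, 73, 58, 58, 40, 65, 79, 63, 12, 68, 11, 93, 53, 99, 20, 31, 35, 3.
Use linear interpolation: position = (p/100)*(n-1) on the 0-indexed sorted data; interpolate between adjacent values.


Sorted: 3, 11, 12, 20, 26, 31, 35, 40, 53, 58, 58, 63, 65, 68, 73, 79, 93, 99
n = 18
Index = 40/100 * 17 = 6.8000
Lower = data[6] = 35, Upper = data[7] = 40
P40 = 35 + 0.8000*(5) = 39.0000

P40 = 39.0000
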